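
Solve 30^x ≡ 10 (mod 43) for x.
20

Baby-step giant-step with step n = ⌈√43⌉ = 7.
Baby steps 30^j mod 43 (j:value) for j=0..6: 0:1, 1:30, 2:40, 3:39, 4:9, 5:12, 6:16.
Giant-step multiplier: 30^(-7) ≡ 30^(42-7) = 30^35 ≡ 37 (mod 43).
Giant steps γ_i = 10·37^i mod 43: γ_0=10, γ_1=26, γ_2=16 (in table at j=6).
x = i·n + j = 2·7 + 6 = 20.
Check: 30^20 ≡ 10 (mod 43).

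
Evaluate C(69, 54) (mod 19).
0

Using Lucas' theorem:
Write n=69 and k=54 in base 19:
n in base 19: [3, 12]
k in base 19: [2, 16]
C(69,54) mod 19 = ∏ C(n_i, k_i) mod 19
Digit binomials (mod 19): C(3,2) = 3; C(12,16) = 0 (k_i > n_i)
Product: 3 × 0 = 0 ≡ 0 (mod 19)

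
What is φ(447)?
296

447 = 3 × 149
φ(n) = n × ∏(1 - 1/p) for each prime p dividing n
φ(447) = 447 × (1 - 1/3) × (1 - 1/149) = 296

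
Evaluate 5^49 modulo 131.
34

Repeated squaring. Binary of 49 = 110001.
5^1 ≡ 5 (mod 131); 5^2 ≡ 25 (mod 131); 5^4 ≡ 101 (mod 131); 5^8 ≡ 114 (mod 131); 5^16 ≡ 27 (mod 131); 5^32 ≡ 74 (mod 131)
5^49 = 5^1 × 5^16 × 5^32 ≡ 34 (mod 131)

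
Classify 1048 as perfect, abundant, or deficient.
deficient

Proper divisors of 1048: sum = 1 + 2 + 4 + 8 + 131 + 262 + 524 = 932
Since 932 < 1048, 1048 is deficient.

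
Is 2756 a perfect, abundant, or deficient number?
deficient

Proper divisors of 2756: sum = 1 + 2 + 4 + 13 + 26 + 52 + 53 + 106 + 212 + 689 + 1378 = 2536
Since 2536 < 2756, 2756 is deficient.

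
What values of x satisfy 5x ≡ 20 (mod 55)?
x ≡ 4 (mod 11)

gcd(5, 55) = 5, which divides 20, so solutions exist.
Divide through by 5: x ≡ 4 (mod 11).
The coefficient of x is now 1, so x ≡ 4 (mod 11).
Check: 5 × 4 = 20 ≡ 20 (mod 55).
x ≡ 4 (mod 11), giving 5 solutions mod 55.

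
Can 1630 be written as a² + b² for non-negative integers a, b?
Not possible

Factorization: 1630 = 2 × 5 × 163
By Fermat: n is sum of two squares iff every prime p ≡ 3 (mod 4) appears to even power.
Prime(s) ≡ 3 (mod 4) with odd exponent: [(163, 1)]
Therefore 1630 cannot be expressed as a² + b².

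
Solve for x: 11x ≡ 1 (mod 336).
275

gcd(11, 336) = 1, so the inverse exists.
Extended Euclidean algorithm on (336, 11):
336 = 30 × 11 + 6  ⟹  6 = (1)·336 + (-30)·11
11 = 1 × 6 + 5  ⟹  5 = (-1)·336 + (31)·11
6 = 1 × 5 + 1  ⟹  1 = (2)·336 + (-61)·11
So (-61)·11 ≡ 1 (mod 336), i.e. 11^(-1) ≡ -61 ≡ 275 (mod 336).
Check: 11 × 275 = 3025 ≡ 1 (mod 336)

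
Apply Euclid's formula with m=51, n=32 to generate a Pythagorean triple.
(1577, 3264, 3625)

Euclid's formula: a = m² - n², b = 2mn, c = m² + n²
m = 51, n = 32
a = 51² - 32² = 2601 - 1024 = 1577
b = 2 × 51 × 32 = 3264
c = 51² + 32² = 2601 + 1024 = 3625
Verification: 1577² + 3264² = 2486929 + 10653696 = 13140625 = 3625² ✓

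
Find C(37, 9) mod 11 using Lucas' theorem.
0

Using Lucas' theorem:
Write n=37 and k=9 in base 11:
n in base 11: [3, 4]
k in base 11: [0, 9]
C(37,9) mod 11 = ∏ C(n_i, k_i) mod 11
Digit binomials (mod 11): C(3,0) = 1; C(4,9) = 0 (k_i > n_i)
Product: 1 × 0 = 0 ≡ 0 (mod 11)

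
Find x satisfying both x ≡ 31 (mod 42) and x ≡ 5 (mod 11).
115

Using Chinese Remainder Theorem:
M = 42 × 11 = 462
M1 = 11, M2 = 42
y1 = 11^(-1) mod 42 = 23
y2 = 42^(-1) mod 11 = 5
x = (31×11×23 + 5×42×5) mod 462 = 115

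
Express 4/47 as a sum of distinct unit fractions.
1/12 + 1/564

Greedy algorithm:
4/47: ceiling(47/4) = 12, use 1/12
1/564: ceiling(564/1) = 564, use 1/564
Result: 4/47 = 1/12 + 1/564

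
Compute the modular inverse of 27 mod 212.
55

gcd(27, 212) = 1, so the inverse exists.
Extended Euclidean algorithm on (212, 27):
212 = 7 × 27 + 23  ⟹  23 = (1)·212 + (-7)·27
27 = 1 × 23 + 4  ⟹  4 = (-1)·212 + (8)·27
23 = 5 × 4 + 3  ⟹  3 = (6)·212 + (-47)·27
4 = 1 × 3 + 1  ⟹  1 = (-7)·212 + (55)·27
So (55)·27 ≡ 1 (mod 212), i.e. 27^(-1) ≡ 55 (mod 212).
Check: 27 × 55 = 1485 ≡ 1 (mod 212)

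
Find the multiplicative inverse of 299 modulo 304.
243

gcd(299, 304) = 1, so the inverse exists.
Extended Euclidean algorithm on (304, 299):
304 = 1 × 299 + 5  ⟹  5 = (1)·304 + (-1)·299
299 = 59 × 5 + 4  ⟹  4 = (-59)·304 + (60)·299
5 = 1 × 4 + 1  ⟹  1 = (60)·304 + (-61)·299
So (-61)·299 ≡ 1 (mod 304), i.e. 299^(-1) ≡ -61 ≡ 243 (mod 304).
Check: 299 × 243 = 72657 ≡ 1 (mod 304)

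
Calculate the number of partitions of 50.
204226

p(n) counts ways to write n as a sum of positive integers (order ignored).
Euler's pentagonal recurrence: p(k) = p(k-1) + p(k-2) - p(k-5) - p(k-7) + p(k-12) + p(k-15) - ... (offsets j(3j∓1)/2, signs ++--, p(0)=1, p(<0)=0).
DP table for k = 0..49: p(0)=1, p(1)=1, p(2)=2, p(3)=3, p(4)=5, p(5)=7, p(6)=11, p(7)=15, p(8)=22, p(9)=30, p(10)=42, p(11)=56, p(12)=77, p(13)=101, p(14)=135, p(15)=176, p(16)=231, p(17)=297, p(18)=385, p(19)=490, p(20)=627, p(21)=792, p(22)=1002, p(23)=1255, p(24)=1575, p(25)=1958, p(26)=2436, p(27)=3010, p(28)=3718, p(29)=4565, p(30)=5604, p(31)=6842, p(32)=8349, p(33)=10143, p(34)=12310, p(35)=14883, p(36)=17977, p(37)=21637, p(38)=26015, p(39)=31185, p(40)=37338, p(41)=44583, p(42)=53174, p(43)=63261, p(44)=75175, p(45)=89134, p(46)=105558, p(47)=124754, p(48)=147273, p(49)=173525.
Final step: p(50) = p(49) + p(48) - p(45) - p(43) + p(38) + p(35) - p(28) - p(24) + p(15) + p(10)
= 173525 + 147273 - 89134 - 63261 + 26015 + 14883 - 3718 - 1575 + 176 + 42
= 204226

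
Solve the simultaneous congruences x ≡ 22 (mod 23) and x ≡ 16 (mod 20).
436

Using Chinese Remainder Theorem:
M = 23 × 20 = 460
M1 = 20, M2 = 23
y1 = 20^(-1) mod 23 = 15
y2 = 23^(-1) mod 20 = 7
x = (22×20×15 + 16×23×7) mod 460 = 436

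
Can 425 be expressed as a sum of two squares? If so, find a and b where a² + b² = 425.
5² + 20² (a=5, b=20)

Factorization: 425 = 5^2 × 17
By Fermat: n is sum of two squares iff every prime p ≡ 3 (mod 4) appears to even power.
All primes ≡ 3 (mod 4) appear to even power.
Search a = 0, 1, 2, … for 425 - a² a perfect square: first hit at a = 5: 425 - 25 = 400 = 20².
425 = 5² + 20² = 25 + 400 ✓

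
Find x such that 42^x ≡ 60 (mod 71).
2

Baby-step giant-step with step n = ⌈√71⌉ = 9.
Baby steps 42^j mod 71 (j:value) for j=0..8: 0:1, 1:42, 2:60, 3:35, 4:50, 5:41, 6:18, 7:46, 8:15.
h = 60 is already in the table at j=2, so x = 2.
Check: 42^2 ≡ 60 (mod 71).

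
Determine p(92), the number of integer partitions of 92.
72533807

p(n) counts ways to write n as a sum of positive integers (order ignored).
Euler's pentagonal recurrence: p(k) = p(k-1) + p(k-2) - p(k-5) - p(k-7) + p(k-12) + p(k-15) - ... (offsets j(3j∓1)/2, signs ++--, p(0)=1, p(<0)=0).
DP table for k = 0..91: p(0)=1, p(1)=1, p(2)=2, p(3)=3, p(4)=5, p(5)=7, p(6)=11, p(7)=15, p(8)=22, p(9)=30, p(10)=42, p(11)=56, p(12)=77, p(13)=101, p(14)=135, p(15)=176, p(16)=231, p(17)=297, p(18)=385, p(19)=490, p(20)=627, p(21)=792, p(22)=1002, p(23)=1255, p(24)=1575, p(25)=1958, p(26)=2436, p(27)=3010, p(28)=3718, p(29)=4565, p(30)=5604, p(31)=6842, p(32)=8349, p(33)=10143, p(34)=12310, p(35)=14883, p(36)=17977, p(37)=21637, p(38)=26015, p(39)=31185, p(40)=37338, p(41)=44583, p(42)=53174, p(43)=63261, p(44)=75175, p(45)=89134, p(46)=105558, p(47)=124754, p(48)=147273, p(49)=173525, p(50)=204226, p(51)=239943, p(52)=281589, p(53)=329931, p(54)=386155, p(55)=451276, p(56)=526823, p(57)=614154, p(58)=715220, p(59)=831820, p(60)=966467, p(61)=1121505, p(62)=1300156, p(63)=1505499, p(64)=1741630, p(65)=2012558, p(66)=2323520, p(67)=2679689, p(68)=3087735, p(69)=3554345, p(70)=4087968, p(71)=4697205, p(72)=5392783, p(73)=6185689, p(74)=7089500, p(75)=8118264, p(76)=9289091, p(77)=10619863, p(78)=12132164, p(79)=13848650, p(80)=15796476, p(81)=18004327, p(82)=20506255, p(83)=23338469, p(84)=26543660, p(85)=30167357, p(86)=34262962, p(87)=38887673, p(88)=44108109, p(89)=49995925, p(90)=56634173, p(91)=64112359.
Final step: p(92) = p(91) + p(90) - p(87) - p(85) + p(80) + p(77) - p(70) - p(66) + p(57) + p(52) - p(41) - p(35) + p(22) + p(15) - p(0)
= 64112359 + 56634173 - 38887673 - 30167357 + 15796476 + 10619863 - 4087968 - 2323520 + 614154 + 281589 - 44583 - 14883 + 1002 + 176 - 1
= 72533807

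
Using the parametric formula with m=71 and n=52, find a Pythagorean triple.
(2337, 7384, 7745)

Euclid's formula: a = m² - n², b = 2mn, c = m² + n²
m = 71, n = 52
a = 71² - 52² = 5041 - 2704 = 2337
b = 2 × 71 × 52 = 7384
c = 71² + 52² = 5041 + 2704 = 7745
Verification: 2337² + 7384² = 5461569 + 54523456 = 59985025 = 7745² ✓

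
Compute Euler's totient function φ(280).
96

280 = 2^3 × 5 × 7
φ(n) = n × ∏(1 - 1/p) for each prime p dividing n
φ(280) = 280 × (1 - 1/2) × (1 - 1/5) × (1 - 1/7) = 96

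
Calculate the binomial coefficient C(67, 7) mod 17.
16

Using Lucas' theorem:
Write n=67 and k=7 in base 17:
n in base 17: [3, 16]
k in base 17: [0, 7]
C(67,7) mod 17 = ∏ C(n_i, k_i) mod 17
Digit binomials (mod 17): C(3,0) = 1; C(16,7) = 11440 ≡ 16
Product: 1 × 16 = 16 ≡ 16 (mod 17)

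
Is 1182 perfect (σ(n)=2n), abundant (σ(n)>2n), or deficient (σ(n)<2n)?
abundant

Proper divisors of 1182: sum = 1 + 2 + 3 + 6 + 197 + 394 + 591 = 1194
Since 1194 > 1182, 1182 is abundant.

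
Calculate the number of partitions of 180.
684957390936

p(n) counts ways to write n as a sum of positive integers (order ignored).
Euler's pentagonal recurrence: p(k) = p(k-1) + p(k-2) - p(k-5) - p(k-7) + p(k-12) + p(k-15) - ... (offsets j(3j∓1)/2, signs ++--, p(0)=1, p(<0)=0).
DP table for k = 0..179: p(0)=1, p(1)=1, p(2)=2, p(3)=3, p(4)=5, p(5)=7, p(6)=11, p(7)=15, p(8)=22, p(9)=30, p(10)=42, p(11)=56, p(12)=77, p(13)=101, p(14)=135, p(15)=176, p(16)=231, p(17)=297, p(18)=385, p(19)=490, p(20)=627, p(21)=792, p(22)=1002, p(23)=1255, p(24)=1575, p(25)=1958, p(26)=2436, p(27)=3010, p(28)=3718, p(29)=4565, p(30)=5604, p(31)=6842, p(32)=8349, p(33)=10143, p(34)=12310, p(35)=14883, p(36)=17977, p(37)=21637, p(38)=26015, p(39)=31185, p(40)=37338, p(41)=44583, p(42)=53174, p(43)=63261, p(44)=75175, p(45)=89134, p(46)=105558, p(47)=124754, p(48)=147273, p(49)=173525, p(50)=204226, p(51)=239943, p(52)=281589, p(53)=329931, p(54)=386155, p(55)=451276, p(56)=526823, p(57)=614154, p(58)=715220, p(59)=831820, p(60)=966467, p(61)=1121505, p(62)=1300156, p(63)=1505499, p(64)=1741630, p(65)=2012558, p(66)=2323520, p(67)=2679689, p(68)=3087735, p(69)=3554345, p(70)=4087968, p(71)=4697205, p(72)=5392783, p(73)=6185689, p(74)=7089500, p(75)=8118264, p(76)=9289091, p(77)=10619863, p(78)=12132164, p(79)=13848650, p(80)=15796476, p(81)=18004327, p(82)=20506255, p(83)=23338469, p(84)=26543660, p(85)=30167357, p(86)=34262962, p(87)=38887673, p(88)=44108109, p(89)=49995925, p(90)=56634173, p(91)=64112359, p(92)=72533807, p(93)=82010177, p(94)=92669720, p(95)=104651419, p(96)=118114304, p(97)=133230930, p(98)=150198136, p(99)=169229875, p(100)=190569292, p(101)=214481126, p(102)=241265379, p(103)=271248950, p(104)=304801365, p(105)=342325709, p(106)=384276336, p(107)=431149389, p(108)=483502844, p(109)=541946240, p(110)=607163746, p(111)=679903203, p(112)=761002156, p(113)=851376628, p(114)=952050665, p(115)=1064144451, p(116)=1188908248, p(117)=1327710076, p(118)=1482074143, p(119)=1653668665, p(120)=1844349560, p(121)=2056148051, p(122)=2291320912, p(123)=2552338241, p(124)=2841940500, p(125)=3163127352, p(126)=3519222692, p(127)=3913864295, p(128)=4351078600, p(129)=4835271870, p(130)=5371315400, p(131)=5964539504, p(132)=6620830889, p(133)=7346629512, p(134)=8149040695, p(135)=9035836076, p(136)=10015581680, p(137)=11097645016, p(138)=12292341831, p(139)=13610949895, p(140)=15065878135, p(141)=16670689208, p(142)=18440293320, p(143)=20390982757, p(144)=22540654445, p(145)=24908858009, p(146)=27517052599, p(147)=30388671978, p(148)=33549419497, p(149)=37027355200, p(150)=40853235313, p(151)=45060624582, p(152)=49686288421, p(153)=54770336324, p(154)=60356673280, p(155)=66493182097, p(156)=73232243759, p(157)=80630964769, p(158)=88751778802, p(159)=97662728555, p(160)=107438159466, p(161)=118159068427, p(162)=129913904637, p(163)=142798995930, p(164)=156919475295, p(165)=172389800255, p(166)=189334822579, p(167)=207890420102, p(168)=228204732751, p(169)=250438925115, p(170)=274768617130, p(171)=301384802048, p(172)=330495499613, p(173)=362326859895, p(174)=397125074750, p(175)=435157697830, p(176)=476715857290, p(177)=522115831195, p(178)=571701605655, p(179)=625846753120.
Final step: p(180) = p(179) + p(178) - p(175) - p(173) + p(168) + p(165) - p(158) - p(154) + p(145) + p(140) - p(129) - p(123) + p(110) + p(103) - p(88) - p(80) + p(63) + p(54) - p(35) - p(25) + p(4)
= 625846753120 + 571701605655 - 435157697830 - 362326859895 + 228204732751 + 172389800255 - 88751778802 - 60356673280 + 24908858009 + 15065878135 - 4835271870 - 2552338241 + 607163746 + 271248950 - 44108109 - 15796476 + 1505499 + 386155 - 14883 - 1958 + 5
= 684957390936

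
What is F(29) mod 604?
225

Matrix identity: Q^n = [[F_(n+1), F_n], [F_n, F_(n-1)]] with Q = [[1,1],[1,0]].
n = 29 = 11101₂. Square-and-multiply, entries mod 604:
Q^1 = [[1,1],[1,0]]
Q^3 = (Q^1)²·Q = [[3,2],[2,1]]
Q^7 = (Q^3)²·Q = [[21,13],[13,8]]
Q^14 = (Q^7)² = [[6,377],[377,233]]
Q^29 = (Q^14)²·Q = [[332,225],[225,107]]
F_29 mod 604 = Q^29[0][1] = 225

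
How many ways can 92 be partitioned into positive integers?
72533807

p(n) counts ways to write n as a sum of positive integers (order ignored).
Euler's pentagonal recurrence: p(k) = p(k-1) + p(k-2) - p(k-5) - p(k-7) + p(k-12) + p(k-15) - ... (offsets j(3j∓1)/2, signs ++--, p(0)=1, p(<0)=0).
DP table for k = 0..91: p(0)=1, p(1)=1, p(2)=2, p(3)=3, p(4)=5, p(5)=7, p(6)=11, p(7)=15, p(8)=22, p(9)=30, p(10)=42, p(11)=56, p(12)=77, p(13)=101, p(14)=135, p(15)=176, p(16)=231, p(17)=297, p(18)=385, p(19)=490, p(20)=627, p(21)=792, p(22)=1002, p(23)=1255, p(24)=1575, p(25)=1958, p(26)=2436, p(27)=3010, p(28)=3718, p(29)=4565, p(30)=5604, p(31)=6842, p(32)=8349, p(33)=10143, p(34)=12310, p(35)=14883, p(36)=17977, p(37)=21637, p(38)=26015, p(39)=31185, p(40)=37338, p(41)=44583, p(42)=53174, p(43)=63261, p(44)=75175, p(45)=89134, p(46)=105558, p(47)=124754, p(48)=147273, p(49)=173525, p(50)=204226, p(51)=239943, p(52)=281589, p(53)=329931, p(54)=386155, p(55)=451276, p(56)=526823, p(57)=614154, p(58)=715220, p(59)=831820, p(60)=966467, p(61)=1121505, p(62)=1300156, p(63)=1505499, p(64)=1741630, p(65)=2012558, p(66)=2323520, p(67)=2679689, p(68)=3087735, p(69)=3554345, p(70)=4087968, p(71)=4697205, p(72)=5392783, p(73)=6185689, p(74)=7089500, p(75)=8118264, p(76)=9289091, p(77)=10619863, p(78)=12132164, p(79)=13848650, p(80)=15796476, p(81)=18004327, p(82)=20506255, p(83)=23338469, p(84)=26543660, p(85)=30167357, p(86)=34262962, p(87)=38887673, p(88)=44108109, p(89)=49995925, p(90)=56634173, p(91)=64112359.
Final step: p(92) = p(91) + p(90) - p(87) - p(85) + p(80) + p(77) - p(70) - p(66) + p(57) + p(52) - p(41) - p(35) + p(22) + p(15) - p(0)
= 64112359 + 56634173 - 38887673 - 30167357 + 15796476 + 10619863 - 4087968 - 2323520 + 614154 + 281589 - 44583 - 14883 + 1002 + 176 - 1
= 72533807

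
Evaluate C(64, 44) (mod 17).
8

Using Lucas' theorem:
Write n=64 and k=44 in base 17:
n in base 17: [3, 13]
k in base 17: [2, 10]
C(64,44) mod 17 = ∏ C(n_i, k_i) mod 17
Digit binomials (mod 17): C(3,2) = 3; C(13,10) = 286 ≡ 14
Product: 3 × 14 = 42 ≡ 8 (mod 17)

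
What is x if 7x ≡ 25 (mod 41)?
x ≡ 27 (mod 41)

gcd(7, 41) = 1, which divides 25, so solutions exist.
Find 7^(-1) mod 41 by the extended Euclidean algorithm:
41 = 5 × 7 + 6  ⟹  6 = (1)·41 + (-5)·7
7 = 1 × 6 + 1  ⟹  1 = (-1)·41 + (6)·7
So (6)·7 ≡ 1 (mod 41), i.e. 7^(-1) ≡ 6 (mod 41).
x ≡ 6 × 25 = 150 ≡ 27 (mod 41).
Check: 7 × 27 = 189 ≡ 25 (mod 41).
Unique solution: x ≡ 27 (mod 41)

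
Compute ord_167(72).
83

167 is prime, so ord(72) divides φ(167) = 166.
Divisors of 166: 1, 2, 83, 166.
Repeated squaring: 72^1 ≡ 72, 72^2 ≡ 7, 72^4 ≡ 49, 72^8 ≡ 63, 72^16 ≡ 128, 72^32 ≡ 18, 72^64 ≡ 157, 72^128 ≡ 100 (mod 167).
Test 72^d mod 167 for each divisor d in increasing order:
72^1 ≡ 72
72^2 ≡ 7
72^83 = 72^64·72^16·72^2·72^1 ≡ 1  ← first divisor giving 1
The order is 83.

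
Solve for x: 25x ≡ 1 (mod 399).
16

gcd(25, 399) = 1, so the inverse exists.
Extended Euclidean algorithm on (399, 25):
399 = 15 × 25 + 24  ⟹  24 = (1)·399 + (-15)·25
25 = 1 × 24 + 1  ⟹  1 = (-1)·399 + (16)·25
So (16)·25 ≡ 1 (mod 399), i.e. 25^(-1) ≡ 16 (mod 399).
Check: 25 × 16 = 400 ≡ 1 (mod 399)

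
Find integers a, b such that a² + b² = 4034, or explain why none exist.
35² + 53² (a=35, b=53)

Factorization: 4034 = 2 × 2017
By Fermat: n is sum of two squares iff every prime p ≡ 3 (mod 4) appears to even power.
All primes ≡ 3 (mod 4) appear to even power.
Search a = 0, 1, 2, … for 4034 - a² a perfect square: first hit at a = 35: 4034 - 1225 = 2809 = 53².
4034 = 35² + 53² = 1225 + 2809 ✓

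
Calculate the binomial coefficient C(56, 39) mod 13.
4

Using Lucas' theorem:
Write n=56 and k=39 in base 13:
n in base 13: [4, 4]
k in base 13: [3, 0]
C(56,39) mod 13 = ∏ C(n_i, k_i) mod 13
Digit binomials (mod 13): C(4,3) = 4; C(4,0) = 1
Product: 4 × 1 = 4 ≡ 4 (mod 13)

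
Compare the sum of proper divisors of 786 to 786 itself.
abundant

Proper divisors of 786: sum = 1 + 2 + 3 + 6 + 131 + 262 + 393 = 798
Since 798 > 786, 786 is abundant.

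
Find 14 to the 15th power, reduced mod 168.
56

Repeated squaring. Binary of 15 = 1111.
14^1 ≡ 14 (mod 168); 14^2 ≡ 28 (mod 168); 14^4 ≡ 112 (mod 168); 14^8 ≡ 112 (mod 168)
14^15 = 14^1 × 14^2 × 14^4 × 14^8 ≡ 56 (mod 168)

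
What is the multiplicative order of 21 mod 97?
96

97 is prime, so ord(21) divides φ(97) = 96.
Divisors of 96: 1, 2, 3, 4, 6, 8, 12, 16, 24, 32, 48, 96.
Repeated squaring: 21^1 ≡ 21, 21^2 ≡ 53, 21^4 ≡ 93, 21^8 ≡ 16, 21^16 ≡ 62, 21^32 ≡ 61, 21^64 ≡ 35 (mod 97).
Test 21^d mod 97 for each divisor d in increasing order:
21^1 ≡ 21
21^2 ≡ 53
21^3 = 21^2·21^1 ≡ 46
21^4 ≡ 93
21^6 = 21^4·21^2 ≡ 79
21^8 ≡ 16
21^12 = 21^8·21^4 ≡ 33
21^16 ≡ 62
21^24 = 21^16·21^8 ≡ 22
21^32 ≡ 61
21^48 = 21^32·21^16 ≡ 96
21^96 = 21^64·21^32 ≡ 1  ← first divisor giving 1
The order is 96.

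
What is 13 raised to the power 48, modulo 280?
1

Repeated squaring. Binary of 48 = 110000.
13^1 ≡ 13 (mod 280); 13^2 ≡ 169 (mod 280); 13^4 ≡ 1 (mod 280); 13^8 ≡ 1 (mod 280); 13^16 ≡ 1 (mod 280); 13^32 ≡ 1 (mod 280)
13^48 = 13^16 × 13^32 ≡ 1 (mod 280)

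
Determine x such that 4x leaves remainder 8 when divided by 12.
x ≡ 2 (mod 3)

gcd(4, 12) = 4, which divides 8, so solutions exist.
Divide through by 4: x ≡ 2 (mod 3).
The coefficient of x is now 1, so x ≡ 2 (mod 3).
Check: 4 × 2 = 8 ≡ 8 (mod 12).
x ≡ 2 (mod 3), giving 4 solutions mod 12.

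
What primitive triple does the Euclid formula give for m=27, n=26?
(53, 1404, 1405)

Euclid's formula: a = m² - n², b = 2mn, c = m² + n²
m = 27, n = 26
a = 27² - 26² = 729 - 676 = 53
b = 2 × 27 × 26 = 1404
c = 27² + 26² = 729 + 676 = 1405
Verification: 53² + 1404² = 2809 + 1971216 = 1974025 = 1405² ✓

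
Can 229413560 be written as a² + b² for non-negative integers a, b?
Not possible

Factorization: 229413560 = 2^3 × 5 × 179^3
By Fermat: n is sum of two squares iff every prime p ≡ 3 (mod 4) appears to even power.
Prime(s) ≡ 3 (mod 4) with odd exponent: [(179, 3)]
Therefore 229413560 cannot be expressed as a² + b².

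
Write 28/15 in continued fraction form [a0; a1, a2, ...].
[1; 1, 6, 2]

Euclidean algorithm steps:
28 = 1 × 15 + 13
15 = 1 × 13 + 2
13 = 6 × 2 + 1
2 = 2 × 1 + 0
Continued fraction: [1; 1, 6, 2]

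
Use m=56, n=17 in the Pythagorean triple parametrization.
(2847, 1904, 3425)

Euclid's formula: a = m² - n², b = 2mn, c = m² + n²
m = 56, n = 17
a = 56² - 17² = 3136 - 289 = 2847
b = 2 × 56 × 17 = 1904
c = 56² + 17² = 3136 + 289 = 3425
Verification: 2847² + 1904² = 8105409 + 3625216 = 11730625 = 3425² ✓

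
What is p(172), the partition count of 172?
330495499613

p(n) counts ways to write n as a sum of positive integers (order ignored).
Euler's pentagonal recurrence: p(k) = p(k-1) + p(k-2) - p(k-5) - p(k-7) + p(k-12) + p(k-15) - ... (offsets j(3j∓1)/2, signs ++--, p(0)=1, p(<0)=0).
DP table for k = 0..171: p(0)=1, p(1)=1, p(2)=2, p(3)=3, p(4)=5, p(5)=7, p(6)=11, p(7)=15, p(8)=22, p(9)=30, p(10)=42, p(11)=56, p(12)=77, p(13)=101, p(14)=135, p(15)=176, p(16)=231, p(17)=297, p(18)=385, p(19)=490, p(20)=627, p(21)=792, p(22)=1002, p(23)=1255, p(24)=1575, p(25)=1958, p(26)=2436, p(27)=3010, p(28)=3718, p(29)=4565, p(30)=5604, p(31)=6842, p(32)=8349, p(33)=10143, p(34)=12310, p(35)=14883, p(36)=17977, p(37)=21637, p(38)=26015, p(39)=31185, p(40)=37338, p(41)=44583, p(42)=53174, p(43)=63261, p(44)=75175, p(45)=89134, p(46)=105558, p(47)=124754, p(48)=147273, p(49)=173525, p(50)=204226, p(51)=239943, p(52)=281589, p(53)=329931, p(54)=386155, p(55)=451276, p(56)=526823, p(57)=614154, p(58)=715220, p(59)=831820, p(60)=966467, p(61)=1121505, p(62)=1300156, p(63)=1505499, p(64)=1741630, p(65)=2012558, p(66)=2323520, p(67)=2679689, p(68)=3087735, p(69)=3554345, p(70)=4087968, p(71)=4697205, p(72)=5392783, p(73)=6185689, p(74)=7089500, p(75)=8118264, p(76)=9289091, p(77)=10619863, p(78)=12132164, p(79)=13848650, p(80)=15796476, p(81)=18004327, p(82)=20506255, p(83)=23338469, p(84)=26543660, p(85)=30167357, p(86)=34262962, p(87)=38887673, p(88)=44108109, p(89)=49995925, p(90)=56634173, p(91)=64112359, p(92)=72533807, p(93)=82010177, p(94)=92669720, p(95)=104651419, p(96)=118114304, p(97)=133230930, p(98)=150198136, p(99)=169229875, p(100)=190569292, p(101)=214481126, p(102)=241265379, p(103)=271248950, p(104)=304801365, p(105)=342325709, p(106)=384276336, p(107)=431149389, p(108)=483502844, p(109)=541946240, p(110)=607163746, p(111)=679903203, p(112)=761002156, p(113)=851376628, p(114)=952050665, p(115)=1064144451, p(116)=1188908248, p(117)=1327710076, p(118)=1482074143, p(119)=1653668665, p(120)=1844349560, p(121)=2056148051, p(122)=2291320912, p(123)=2552338241, p(124)=2841940500, p(125)=3163127352, p(126)=3519222692, p(127)=3913864295, p(128)=4351078600, p(129)=4835271870, p(130)=5371315400, p(131)=5964539504, p(132)=6620830889, p(133)=7346629512, p(134)=8149040695, p(135)=9035836076, p(136)=10015581680, p(137)=11097645016, p(138)=12292341831, p(139)=13610949895, p(140)=15065878135, p(141)=16670689208, p(142)=18440293320, p(143)=20390982757, p(144)=22540654445, p(145)=24908858009, p(146)=27517052599, p(147)=30388671978, p(148)=33549419497, p(149)=37027355200, p(150)=40853235313, p(151)=45060624582, p(152)=49686288421, p(153)=54770336324, p(154)=60356673280, p(155)=66493182097, p(156)=73232243759, p(157)=80630964769, p(158)=88751778802, p(159)=97662728555, p(160)=107438159466, p(161)=118159068427, p(162)=129913904637, p(163)=142798995930, p(164)=156919475295, p(165)=172389800255, p(166)=189334822579, p(167)=207890420102, p(168)=228204732751, p(169)=250438925115, p(170)=274768617130, p(171)=301384802048.
Final step: p(172) = p(171) + p(170) - p(167) - p(165) + p(160) + p(157) - p(150) - p(146) + p(137) + p(132) - p(121) - p(115) + p(102) + p(95) - p(80) - p(72) + p(55) + p(46) - p(27) - p(17)
= 301384802048 + 274768617130 - 207890420102 - 172389800255 + 107438159466 + 80630964769 - 40853235313 - 27517052599 + 11097645016 + 6620830889 - 2056148051 - 1064144451 + 241265379 + 104651419 - 15796476 - 5392783 + 451276 + 105558 - 3010 - 297
= 330495499613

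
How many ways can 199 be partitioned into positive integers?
3646072432125

p(n) counts ways to write n as a sum of positive integers (order ignored).
Euler's pentagonal recurrence: p(k) = p(k-1) + p(k-2) - p(k-5) - p(k-7) + p(k-12) + p(k-15) - ... (offsets j(3j∓1)/2, signs ++--, p(0)=1, p(<0)=0).
DP table for k = 0..198: p(0)=1, p(1)=1, p(2)=2, p(3)=3, p(4)=5, p(5)=7, p(6)=11, p(7)=15, p(8)=22, p(9)=30, p(10)=42, p(11)=56, p(12)=77, p(13)=101, p(14)=135, p(15)=176, p(16)=231, p(17)=297, p(18)=385, p(19)=490, p(20)=627, p(21)=792, p(22)=1002, p(23)=1255, p(24)=1575, p(25)=1958, p(26)=2436, p(27)=3010, p(28)=3718, p(29)=4565, p(30)=5604, p(31)=6842, p(32)=8349, p(33)=10143, p(34)=12310, p(35)=14883, p(36)=17977, p(37)=21637, p(38)=26015, p(39)=31185, p(40)=37338, p(41)=44583, p(42)=53174, p(43)=63261, p(44)=75175, p(45)=89134, p(46)=105558, p(47)=124754, p(48)=147273, p(49)=173525, p(50)=204226, p(51)=239943, p(52)=281589, p(53)=329931, p(54)=386155, p(55)=451276, p(56)=526823, p(57)=614154, p(58)=715220, p(59)=831820, p(60)=966467, p(61)=1121505, p(62)=1300156, p(63)=1505499, p(64)=1741630, p(65)=2012558, p(66)=2323520, p(67)=2679689, p(68)=3087735, p(69)=3554345, p(70)=4087968, p(71)=4697205, p(72)=5392783, p(73)=6185689, p(74)=7089500, p(75)=8118264, p(76)=9289091, p(77)=10619863, p(78)=12132164, p(79)=13848650, p(80)=15796476, p(81)=18004327, p(82)=20506255, p(83)=23338469, p(84)=26543660, p(85)=30167357, p(86)=34262962, p(87)=38887673, p(88)=44108109, p(89)=49995925, p(90)=56634173, p(91)=64112359, p(92)=72533807, p(93)=82010177, p(94)=92669720, p(95)=104651419, p(96)=118114304, p(97)=133230930, p(98)=150198136, p(99)=169229875, p(100)=190569292, p(101)=214481126, p(102)=241265379, p(103)=271248950, p(104)=304801365, p(105)=342325709, p(106)=384276336, p(107)=431149389, p(108)=483502844, p(109)=541946240, p(110)=607163746, p(111)=679903203, p(112)=761002156, p(113)=851376628, p(114)=952050665, p(115)=1064144451, p(116)=1188908248, p(117)=1327710076, p(118)=1482074143, p(119)=1653668665, p(120)=1844349560, p(121)=2056148051, p(122)=2291320912, p(123)=2552338241, p(124)=2841940500, p(125)=3163127352, p(126)=3519222692, p(127)=3913864295, p(128)=4351078600, p(129)=4835271870, p(130)=5371315400, p(131)=5964539504, p(132)=6620830889, p(133)=7346629512, p(134)=8149040695, p(135)=9035836076, p(136)=10015581680, p(137)=11097645016, p(138)=12292341831, p(139)=13610949895, p(140)=15065878135, p(141)=16670689208, p(142)=18440293320, p(143)=20390982757, p(144)=22540654445, p(145)=24908858009, p(146)=27517052599, p(147)=30388671978, p(148)=33549419497, p(149)=37027355200, p(150)=40853235313, p(151)=45060624582, p(152)=49686288421, p(153)=54770336324, p(154)=60356673280, p(155)=66493182097, p(156)=73232243759, p(157)=80630964769, p(158)=88751778802, p(159)=97662728555, p(160)=107438159466, p(161)=118159068427, p(162)=129913904637, p(163)=142798995930, p(164)=156919475295, p(165)=172389800255, p(166)=189334822579, p(167)=207890420102, p(168)=228204732751, p(169)=250438925115, p(170)=274768617130, p(171)=301384802048, p(172)=330495499613, p(173)=362326859895, p(174)=397125074750, p(175)=435157697830, p(176)=476715857290, p(177)=522115831195, p(178)=571701605655, p(179)=625846753120, p(180)=684957390936, p(181)=749474411781, p(182)=819876908323, p(183)=896684817527, p(184)=980462880430, p(185)=1071823774337, p(186)=1171432692373, p(187)=1280011042268, p(188)=1398341745571, p(189)=1527273599625, p(190)=1667727404093, p(191)=1820701100652, p(192)=1987276856363, p(193)=2168627105469, p(194)=2366022741845, p(195)=2580840212973, p(196)=2814570987591, p(197)=3068829878530, p(198)=3345365983698.
Final step: p(199) = p(198) + p(197) - p(194) - p(192) + p(187) + p(184) - p(177) - p(173) + p(164) + p(159) - p(148) - p(142) + p(129) + p(122) - p(107) - p(99) + p(82) + p(73) - p(54) - p(44) + p(23) + p(12)
= 3345365983698 + 3068829878530 - 2366022741845 - 1987276856363 + 1280011042268 + 980462880430 - 522115831195 - 362326859895 + 156919475295 + 97662728555 - 33549419497 - 18440293320 + 4835271870 + 2291320912 - 431149389 - 169229875 + 20506255 + 6185689 - 386155 - 75175 + 1255 + 77
= 3646072432125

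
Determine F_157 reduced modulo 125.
12

Matrix identity: Q^n = [[F_(n+1), F_n], [F_n, F_(n-1)]] with Q = [[1,1],[1,0]].
n = 157 = 10011101₂. Square-and-multiply, entries mod 125:
Q^1 = [[1,1],[1,0]]
Q^2 = (Q^1)² = [[2,1],[1,1]]
Q^4 = (Q^2)² = [[5,3],[3,2]]
Q^9 = (Q^4)²·Q = [[55,34],[34,21]]
Q^19 = (Q^9)²·Q = [[15,56],[56,84]]
Q^39 = (Q^19)²·Q = [[30,111],[111,44]]
Q^78 = (Q^39)² = [[96,89],[89,7]]
Q^157 = (Q^78)²·Q = [[54,12],[12,42]]
F_157 mod 125 = Q^157[0][1] = 12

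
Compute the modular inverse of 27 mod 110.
53

gcd(27, 110) = 1, so the inverse exists.
Extended Euclidean algorithm on (110, 27):
110 = 4 × 27 + 2  ⟹  2 = (1)·110 + (-4)·27
27 = 13 × 2 + 1  ⟹  1 = (-13)·110 + (53)·27
So (53)·27 ≡ 1 (mod 110), i.e. 27^(-1) ≡ 53 (mod 110).
Check: 27 × 53 = 1431 ≡ 1 (mod 110)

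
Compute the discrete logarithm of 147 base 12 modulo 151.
115

Baby-step giant-step with step n = ⌈√151⌉ = 13.
Baby steps 12^j mod 151 (j:value) for j=0..12: 0:1, 1:12, 2:144, 3:67, 4:49, 5:135, 6:110, 7:112, 8:136, 9:122, 10:105, 11:52, 12:20.
Giant-step multiplier: 12^(-13) ≡ 12^(150-13) = 12^137 ≡ 56 (mod 151).
Giant steps γ_i = 147·56^i mod 151: γ_0=147, γ_1=78, γ_2=140, γ_3=139, γ_4=83, γ_5=118, γ_6=115, γ_7=98, γ_8=52 (in table at j=11).
x = i·n + j = 8·13 + 11 = 115.
Check: 12^115 ≡ 147 (mod 151).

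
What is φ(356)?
176

356 = 2^2 × 89
φ(n) = n × ∏(1 - 1/p) for each prime p dividing n
φ(356) = 356 × (1 - 1/2) × (1 - 1/89) = 176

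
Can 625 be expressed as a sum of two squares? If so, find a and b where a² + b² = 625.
0² + 25² (a=0, b=25)

Factorization: 625 = 5^4
By Fermat: n is sum of two squares iff every prime p ≡ 3 (mod 4) appears to even power.
All primes ≡ 3 (mod 4) appear to even power.
Search a = 0, 1, 2, … for 625 - a² a perfect square: first hit at a = 0: 625 - 0 = 625 = 25².
625 = 0² + 25² = 0 + 625 ✓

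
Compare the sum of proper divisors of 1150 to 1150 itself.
deficient

Proper divisors of 1150: sum = 1 + 2 + 5 + 10 + 23 + 25 + 46 + 50 + 115 + 230 + 575 = 1082
Since 1082 < 1150, 1150 is deficient.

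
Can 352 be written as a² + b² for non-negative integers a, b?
Not possible

Factorization: 352 = 2^5 × 11
By Fermat: n is sum of two squares iff every prime p ≡ 3 (mod 4) appears to even power.
Prime(s) ≡ 3 (mod 4) with odd exponent: [(11, 1)]
Therefore 352 cannot be expressed as a² + b².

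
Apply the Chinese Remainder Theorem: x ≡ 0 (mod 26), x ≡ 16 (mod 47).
1144

Using Chinese Remainder Theorem:
M = 26 × 47 = 1222
M1 = 47, M2 = 26
y1 = 47^(-1) mod 26 = 5
y2 = 26^(-1) mod 47 = 38
x = (0×47×5 + 16×26×38) mod 1222 = 1144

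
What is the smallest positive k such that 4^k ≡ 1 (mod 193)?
48

193 is prime, so ord(4) divides φ(193) = 192.
Divisors of 192: 1, 2, 3, 4, 6, 8, 12, 16, 24, 32, 48, 64, 96, 192.
Repeated squaring: 4^1 ≡ 4, 4^2 ≡ 16, 4^4 ≡ 63, 4^8 ≡ 109, 4^16 ≡ 108, 4^32 ≡ 84, 4^64 ≡ 108, 4^128 ≡ 84 (mod 193).
Test 4^d mod 193 for each divisor d in increasing order:
4^1 ≡ 4
4^2 ≡ 16
4^3 = 4^2·4^1 ≡ 64
4^4 ≡ 63
4^6 = 4^4·4^2 ≡ 43
4^8 ≡ 109
4^12 = 4^8·4^4 ≡ 112
4^16 ≡ 108
4^24 = 4^16·4^8 ≡ 192
4^32 ≡ 84
4^48 = 4^32·4^16 ≡ 1  ← first divisor giving 1
The order is 48.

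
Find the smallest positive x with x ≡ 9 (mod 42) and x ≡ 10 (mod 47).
1185

Using Chinese Remainder Theorem:
M = 42 × 47 = 1974
M1 = 47, M2 = 42
y1 = 47^(-1) mod 42 = 17
y2 = 42^(-1) mod 47 = 28
x = (9×47×17 + 10×42×28) mod 1974 = 1185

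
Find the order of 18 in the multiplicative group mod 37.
36

37 is prime, so ord(18) divides φ(37) = 36.
Divisors of 36: 1, 2, 3, 4, 6, 9, 12, 18, 36.
Repeated squaring: 18^1 ≡ 18, 18^2 ≡ 28, 18^4 ≡ 7, 18^8 ≡ 12, 18^16 ≡ 33, 18^32 ≡ 16 (mod 37).
Test 18^d mod 37 for each divisor d in increasing order:
18^1 ≡ 18
18^2 ≡ 28
18^3 = 18^2·18^1 ≡ 23
18^4 ≡ 7
18^6 = 18^4·18^2 ≡ 11
18^9 = 18^8·18^1 ≡ 31
18^12 = 18^8·18^4 ≡ 10
18^18 = 18^16·18^2 ≡ 36
18^36 = 18^32·18^4 ≡ 1  ← first divisor giving 1
The order is 36.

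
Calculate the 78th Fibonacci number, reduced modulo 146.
70

Matrix identity: Q^n = [[F_(n+1), F_n], [F_n, F_(n-1)]] with Q = [[1,1],[1,0]].
n = 78 = 1001110₂. Square-and-multiply, entries mod 146:
Q^1 = [[1,1],[1,0]]
Q^2 = (Q^1)² = [[2,1],[1,1]]
Q^4 = (Q^2)² = [[5,3],[3,2]]
Q^9 = (Q^4)²·Q = [[55,34],[34,21]]
Q^19 = (Q^9)²·Q = [[49,93],[93,102]]
Q^39 = (Q^19)²·Q = [[127,100],[100,27]]
Q^78 = (Q^39)² = [[141,70],[70,71]]
F_78 mod 146 = Q^78[0][1] = 70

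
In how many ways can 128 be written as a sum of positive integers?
4351078600

p(n) counts ways to write n as a sum of positive integers (order ignored).
Euler's pentagonal recurrence: p(k) = p(k-1) + p(k-2) - p(k-5) - p(k-7) + p(k-12) + p(k-15) - ... (offsets j(3j∓1)/2, signs ++--, p(0)=1, p(<0)=0).
DP table for k = 0..127: p(0)=1, p(1)=1, p(2)=2, p(3)=3, p(4)=5, p(5)=7, p(6)=11, p(7)=15, p(8)=22, p(9)=30, p(10)=42, p(11)=56, p(12)=77, p(13)=101, p(14)=135, p(15)=176, p(16)=231, p(17)=297, p(18)=385, p(19)=490, p(20)=627, p(21)=792, p(22)=1002, p(23)=1255, p(24)=1575, p(25)=1958, p(26)=2436, p(27)=3010, p(28)=3718, p(29)=4565, p(30)=5604, p(31)=6842, p(32)=8349, p(33)=10143, p(34)=12310, p(35)=14883, p(36)=17977, p(37)=21637, p(38)=26015, p(39)=31185, p(40)=37338, p(41)=44583, p(42)=53174, p(43)=63261, p(44)=75175, p(45)=89134, p(46)=105558, p(47)=124754, p(48)=147273, p(49)=173525, p(50)=204226, p(51)=239943, p(52)=281589, p(53)=329931, p(54)=386155, p(55)=451276, p(56)=526823, p(57)=614154, p(58)=715220, p(59)=831820, p(60)=966467, p(61)=1121505, p(62)=1300156, p(63)=1505499, p(64)=1741630, p(65)=2012558, p(66)=2323520, p(67)=2679689, p(68)=3087735, p(69)=3554345, p(70)=4087968, p(71)=4697205, p(72)=5392783, p(73)=6185689, p(74)=7089500, p(75)=8118264, p(76)=9289091, p(77)=10619863, p(78)=12132164, p(79)=13848650, p(80)=15796476, p(81)=18004327, p(82)=20506255, p(83)=23338469, p(84)=26543660, p(85)=30167357, p(86)=34262962, p(87)=38887673, p(88)=44108109, p(89)=49995925, p(90)=56634173, p(91)=64112359, p(92)=72533807, p(93)=82010177, p(94)=92669720, p(95)=104651419, p(96)=118114304, p(97)=133230930, p(98)=150198136, p(99)=169229875, p(100)=190569292, p(101)=214481126, p(102)=241265379, p(103)=271248950, p(104)=304801365, p(105)=342325709, p(106)=384276336, p(107)=431149389, p(108)=483502844, p(109)=541946240, p(110)=607163746, p(111)=679903203, p(112)=761002156, p(113)=851376628, p(114)=952050665, p(115)=1064144451, p(116)=1188908248, p(117)=1327710076, p(118)=1482074143, p(119)=1653668665, p(120)=1844349560, p(121)=2056148051, p(122)=2291320912, p(123)=2552338241, p(124)=2841940500, p(125)=3163127352, p(126)=3519222692, p(127)=3913864295.
Final step: p(128) = p(127) + p(126) - p(123) - p(121) + p(116) + p(113) - p(106) - p(102) + p(93) + p(88) - p(77) - p(71) + p(58) + p(51) - p(36) - p(28) + p(11) + p(2)
= 3913864295 + 3519222692 - 2552338241 - 2056148051 + 1188908248 + 851376628 - 384276336 - 241265379 + 82010177 + 44108109 - 10619863 - 4697205 + 715220 + 239943 - 17977 - 3718 + 56 + 2
= 4351078600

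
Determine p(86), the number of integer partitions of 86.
34262962

p(n) counts ways to write n as a sum of positive integers (order ignored).
Euler's pentagonal recurrence: p(k) = p(k-1) + p(k-2) - p(k-5) - p(k-7) + p(k-12) + p(k-15) - ... (offsets j(3j∓1)/2, signs ++--, p(0)=1, p(<0)=0).
DP table for k = 0..85: p(0)=1, p(1)=1, p(2)=2, p(3)=3, p(4)=5, p(5)=7, p(6)=11, p(7)=15, p(8)=22, p(9)=30, p(10)=42, p(11)=56, p(12)=77, p(13)=101, p(14)=135, p(15)=176, p(16)=231, p(17)=297, p(18)=385, p(19)=490, p(20)=627, p(21)=792, p(22)=1002, p(23)=1255, p(24)=1575, p(25)=1958, p(26)=2436, p(27)=3010, p(28)=3718, p(29)=4565, p(30)=5604, p(31)=6842, p(32)=8349, p(33)=10143, p(34)=12310, p(35)=14883, p(36)=17977, p(37)=21637, p(38)=26015, p(39)=31185, p(40)=37338, p(41)=44583, p(42)=53174, p(43)=63261, p(44)=75175, p(45)=89134, p(46)=105558, p(47)=124754, p(48)=147273, p(49)=173525, p(50)=204226, p(51)=239943, p(52)=281589, p(53)=329931, p(54)=386155, p(55)=451276, p(56)=526823, p(57)=614154, p(58)=715220, p(59)=831820, p(60)=966467, p(61)=1121505, p(62)=1300156, p(63)=1505499, p(64)=1741630, p(65)=2012558, p(66)=2323520, p(67)=2679689, p(68)=3087735, p(69)=3554345, p(70)=4087968, p(71)=4697205, p(72)=5392783, p(73)=6185689, p(74)=7089500, p(75)=8118264, p(76)=9289091, p(77)=10619863, p(78)=12132164, p(79)=13848650, p(80)=15796476, p(81)=18004327, p(82)=20506255, p(83)=23338469, p(84)=26543660, p(85)=30167357.
Final step: p(86) = p(85) + p(84) - p(81) - p(79) + p(74) + p(71) - p(64) - p(60) + p(51) + p(46) - p(35) - p(29) + p(16) + p(9)
= 30167357 + 26543660 - 18004327 - 13848650 + 7089500 + 4697205 - 1741630 - 966467 + 239943 + 105558 - 14883 - 4565 + 231 + 30
= 34262962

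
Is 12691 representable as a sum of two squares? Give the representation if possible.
Not possible

Factorization: 12691 = 7^3 × 37
By Fermat: n is sum of two squares iff every prime p ≡ 3 (mod 4) appears to even power.
Prime(s) ≡ 3 (mod 4) with odd exponent: [(7, 3)]
Therefore 12691 cannot be expressed as a² + b².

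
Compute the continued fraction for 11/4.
[2; 1, 3]

Euclidean algorithm steps:
11 = 2 × 4 + 3
4 = 1 × 3 + 1
3 = 3 × 1 + 0
Continued fraction: [2; 1, 3]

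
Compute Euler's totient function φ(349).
348

349 = 349
φ(n) = n × ∏(1 - 1/p) for each prime p dividing n
φ(349) = 349 × (1 - 1/349) = 348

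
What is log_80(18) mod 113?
42

Baby-step giant-step with step n = ⌈√113⌉ = 11.
Baby steps 80^j mod 113 (j:value) for j=0..10: 0:1, 1:80, 2:72, 3:110, 4:99, 5:10, 6:9, 7:42, 8:83, 9:86, 10:100.
Giant-step multiplier: 80^(-11) ≡ 80^(112-11) = 80^101 ≡ 54 (mod 113).
Giant steps γ_i = 18·54^i mod 113: γ_0=18, γ_1=68, γ_2=56, γ_3=86 (in table at j=9).
x = i·n + j = 3·11 + 9 = 42.
Check: 80^42 ≡ 18 (mod 113).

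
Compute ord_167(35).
166

167 is prime, so ord(35) divides φ(167) = 166.
Divisors of 166: 1, 2, 83, 166.
Repeated squaring: 35^1 ≡ 35, 35^2 ≡ 56, 35^4 ≡ 130, 35^8 ≡ 33, 35^16 ≡ 87, 35^32 ≡ 54, 35^64 ≡ 77, 35^128 ≡ 84 (mod 167).
Test 35^d mod 167 for each divisor d in increasing order:
35^1 ≡ 35
35^2 ≡ 56
35^83 = 35^64·35^16·35^2·35^1 ≡ 166
35^166 = 35^128·35^32·35^4·35^2 ≡ 1  ← first divisor giving 1
The order is 166.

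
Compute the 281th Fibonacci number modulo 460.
381

Matrix identity: Q^n = [[F_(n+1), F_n], [F_n, F_(n-1)]] with Q = [[1,1],[1,0]].
n = 281 = 100011001₂. Square-and-multiply, entries mod 460:
Q^1 = [[1,1],[1,0]]
Q^2 = (Q^1)² = [[2,1],[1,1]]
Q^4 = (Q^2)² = [[5,3],[3,2]]
Q^8 = (Q^4)² = [[34,21],[21,13]]
Q^17 = (Q^8)²·Q = [[284,217],[217,67]]
Q^35 = (Q^17)²·Q = [[132,325],[325,267]]
Q^70 = (Q^35)² = [[229,415],[415,274]]
Q^140 = (Q^70)² = [[186,365],[365,281]]
Q^281 = (Q^140)²·Q = [[176,381],[381,255]]
F_281 mod 460 = Q^281[0][1] = 381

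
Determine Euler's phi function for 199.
198

199 = 199
φ(n) = n × ∏(1 - 1/p) for each prime p dividing n
φ(199) = 199 × (1 - 1/199) = 198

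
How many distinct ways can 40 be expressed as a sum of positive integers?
37338

p(n) counts ways to write n as a sum of positive integers (order ignored).
Euler's pentagonal recurrence: p(k) = p(k-1) + p(k-2) - p(k-5) - p(k-7) + p(k-12) + p(k-15) - ... (offsets j(3j∓1)/2, signs ++--, p(0)=1, p(<0)=0).
DP table for k = 0..39: p(0)=1, p(1)=1, p(2)=2, p(3)=3, p(4)=5, p(5)=7, p(6)=11, p(7)=15, p(8)=22, p(9)=30, p(10)=42, p(11)=56, p(12)=77, p(13)=101, p(14)=135, p(15)=176, p(16)=231, p(17)=297, p(18)=385, p(19)=490, p(20)=627, p(21)=792, p(22)=1002, p(23)=1255, p(24)=1575, p(25)=1958, p(26)=2436, p(27)=3010, p(28)=3718, p(29)=4565, p(30)=5604, p(31)=6842, p(32)=8349, p(33)=10143, p(34)=12310, p(35)=14883, p(36)=17977, p(37)=21637, p(38)=26015, p(39)=31185.
Final step: p(40) = p(39) + p(38) - p(35) - p(33) + p(28) + p(25) - p(18) - p(14) + p(5) + p(0)
= 31185 + 26015 - 14883 - 10143 + 3718 + 1958 - 385 - 135 + 7 + 1
= 37338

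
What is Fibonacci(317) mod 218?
13

Matrix identity: Q^n = [[F_(n+1), F_n], [F_n, F_(n-1)]] with Q = [[1,1],[1,0]].
n = 317 = 100111101₂. Square-and-multiply, entries mod 218:
Q^1 = [[1,1],[1,0]]
Q^2 = (Q^1)² = [[2,1],[1,1]]
Q^4 = (Q^2)² = [[5,3],[3,2]]
Q^9 = (Q^4)²·Q = [[55,34],[34,21]]
Q^19 = (Q^9)²·Q = [[7,39],[39,186]]
Q^39 = (Q^19)²·Q = [[159,44],[44,115]]
Q^79 = (Q^39)²·Q = [[33,185],[185,66]]
Q^158 = (Q^79)² = [[216,3],[3,213]]
Q^317 = (Q^158)²·Q = [[210,13],[13,197]]
F_317 mod 218 = Q^317[0][1] = 13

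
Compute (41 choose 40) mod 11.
8

Using Lucas' theorem:
Write n=41 and k=40 in base 11:
n in base 11: [3, 8]
k in base 11: [3, 7]
C(41,40) mod 11 = ∏ C(n_i, k_i) mod 11
Digit binomials (mod 11): C(3,3) = 1; C(8,7) = 8
Product: 1 × 8 = 8 ≡ 8 (mod 11)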